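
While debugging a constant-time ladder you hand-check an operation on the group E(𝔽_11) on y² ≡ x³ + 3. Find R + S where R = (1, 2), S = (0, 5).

(8, 8)

(1, 2) + (0, 5). λ = (5 - 2)/(0 - 1) ≡ 3/10 mod 11. 10⁻¹ ≡ 10 (mod 11), so λ ≡ 8.
  x = λ² - 1 - 0 = 64 - 1 ≡ 8; y = λ·(1 - 8) - 2 ≡ 8. → (8, 8)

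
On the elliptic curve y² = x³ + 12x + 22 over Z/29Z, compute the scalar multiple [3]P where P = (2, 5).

(14, 11)

Repeated addition: build up to 3P.
2P: tangent at (2, 5): λ = (3·2² + 12)/(2·5) ≡ 24/10. 10⁻¹ ≡ 3 (mod 29), so λ ≡ 24·3 ≡ 14.
  x = λ² - 2 - 2 = 196 - 4 ≡ 18; y = λ·(2 - 18) - 5 ≡ 3. → (18, 3)
3P: (18, 3) + (2, 5). λ = (5 - 3)/(2 - 18) ≡ 2/13 mod 29. 13⁻¹ ≡ 9 (mod 29), so λ ≡ 18.
  x = λ² - 18 - 2 = 324 - 20 ≡ 14; y = λ·(18 - 14) - 3 ≡ 11. → (14, 11)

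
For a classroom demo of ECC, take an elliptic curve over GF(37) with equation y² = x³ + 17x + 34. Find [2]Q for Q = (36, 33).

tangent at (36, 33): λ = (3·36² + 17)/(2·33) ≡ 20/29. 29⁻¹ ≡ 23 (mod 37) since 29·23 = 667 ≡ 1, so λ ≡ 20·23 ≡ 16.
  x = λ² - 36 - 36 = 256 - 72 ≡ 36; y = λ·(36 - 36) - 33 ≡ 4. → (36, 4)

(36, 4)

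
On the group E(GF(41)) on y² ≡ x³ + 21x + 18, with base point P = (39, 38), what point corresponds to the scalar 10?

Repeated addition: build up to 10P.
2P: tangent at (39, 38): λ = (3·39² + 21)/(2·38) ≡ 33/35. 35⁻¹ ≡ 34 (mod 41), so λ ≡ 33·34 ≡ 15.
  x = λ² - 39 - 39 = 225 - 78 ≡ 24; y = λ·(39 - 24) - 38 ≡ 23. → (24, 23)
3P: (24, 23) + (39, 38). λ = (38 - 23)/(39 - 24) ≡ 15/15 mod 41. 15⁻¹ ≡ 11 (mod 41), so λ ≡ 1.
  x = λ² - 24 - 39 = 1 - 63 ≡ 20; y = λ·(24 - 20) - 23 ≡ 22. → (20, 22)
4P: (20, 22) + (39, 38). λ = (38 - 22)/(39 - 20) ≡ 16/19 mod 41. 19⁻¹ ≡ 13 (mod 41), so λ ≡ 3.
  x = λ² - 20 - 39 = 9 - 59 ≡ 32; y = λ·(20 - 32) - 22 ≡ 24. → (32, 24)
5P: (32, 24) + (39, 38). λ = (38 - 24)/(39 - 32) ≡ 14/7 mod 41. 7⁻¹ ≡ 6 (mod 41), so λ ≡ 2.
  x = λ² - 32 - 39 = 4 - 71 ≡ 15; y = λ·(32 - 15) - 24 ≡ 10. → (15, 10)
6P: (15, 10) + (39, 38). λ = (38 - 10)/(39 - 15) ≡ 28/24 mod 41. 24⁻¹ ≡ 12 (mod 41), so λ ≡ 8.
  x = λ² - 15 - 39 = 64 - 54 ≡ 10; y = λ·(15 - 10) - 10 ≡ 30. → (10, 30)
7P: (10, 30) + (39, 38). λ = (38 - 30)/(39 - 10) ≡ 8/29 mod 41. 29⁻¹ ≡ 17 (mod 41) since 29·17 = 493 ≡ 1, so λ ≡ 13.
  x = λ² - 10 - 39 = 169 - 49 ≡ 38; y = λ·(10 - 38) - 30 ≡ 16. → (38, 16)
8P: (38, 16) + (39, 38). λ = (38 - 16)/(39 - 38) ≡ 22/1 mod 41. 1⁻¹ ≡ 1 (mod 41) since 1·1 = 1 ≡ 1, so λ ≡ 22.
  x = λ² - 38 - 39 = 484 - 77 ≡ 38; y = λ·(38 - 38) - 16 ≡ 25. → (38, 25)
9P: (38, 25) + (39, 38). λ = (38 - 25)/(39 - 38) ≡ 13/1 mod 41. 1⁻¹ ≡ 1 (mod 41), so λ ≡ 13.
  x = λ² - 38 - 39 = 169 - 77 ≡ 10; y = λ·(38 - 10) - 25 ≡ 11. → (10, 11)
10P: (10, 11) + (39, 38). λ = (38 - 11)/(39 - 10) ≡ 27/29 mod 41. 29⁻¹ ≡ 17 (mod 41), so λ ≡ 8.
  x = λ² - 10 - 39 = 64 - 49 ≡ 15; y = λ·(10 - 15) - 11 ≡ 31. → (15, 31)

(15, 31)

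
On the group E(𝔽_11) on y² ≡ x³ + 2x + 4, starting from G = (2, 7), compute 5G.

Repeated addition: build up to 5G.
2G: tangent at (2, 7): λ = (3·2² + 2)/(2·7) ≡ 3/3. 3⁻¹ ≡ 4 (mod 11), so λ ≡ 3·4 ≡ 1.
  x = λ² - 2 - 2 = 1 - 4 ≡ 8; y = λ·(2 - 8) - 7 ≡ 9. → (8, 9)
3G: (8, 9) + (2, 7). λ = (7 - 9)/(2 - 8) ≡ 9/5 mod 11. 5⁻¹ ≡ 9 (mod 11), so λ ≡ 4.
  x = λ² - 8 - 2 = 16 - 10 ≡ 6; y = λ·(8 - 6) - 9 ≡ 10. → (6, 10)
4G: (6, 10) + (2, 7). λ = (7 - 10)/(2 - 6) ≡ 8/7 mod 11. 7⁻¹ ≡ 8 (mod 11), so λ ≡ 9.
  x = λ² - 6 - 2 = 81 - 8 ≡ 7; y = λ·(6 - 7) - 10 ≡ 3. → (7, 3)
5G: (7, 3) + (2, 7). λ = (7 - 3)/(2 - 7) ≡ 4/6 mod 11. 6⁻¹ ≡ 2 (mod 11), so λ ≡ 8.
  x = λ² - 7 - 2 = 64 - 9 ≡ 0; y = λ·(7 - 0) - 3 ≡ 9. → (0, 9)

(0, 9)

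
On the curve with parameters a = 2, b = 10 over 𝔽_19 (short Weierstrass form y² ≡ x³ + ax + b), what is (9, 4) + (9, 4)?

(7, 5)

tangent at (9, 4): λ = (3·9² + 2)/(2·4) ≡ 17/8. 8⁻¹ ≡ 12 (mod 19), so λ ≡ 17·12 ≡ 14.
  x = λ² - 9 - 9 = 196 - 18 ≡ 7; y = λ·(9 - 7) - 4 ≡ 5. → (7, 5)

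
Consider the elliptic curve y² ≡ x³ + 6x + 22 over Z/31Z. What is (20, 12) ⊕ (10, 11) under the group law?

(10, 20)

(20, 12) + (10, 11). λ = (11 - 12)/(10 - 20) ≡ 30/21 mod 31. 21⁻¹ ≡ 3 (mod 31) since 21·3 = 63 ≡ 1, so λ ≡ 28.
  x = λ² - 20 - 10 = 784 - 30 ≡ 10; y = λ·(20 - 10) - 12 ≡ 20. → (10, 20)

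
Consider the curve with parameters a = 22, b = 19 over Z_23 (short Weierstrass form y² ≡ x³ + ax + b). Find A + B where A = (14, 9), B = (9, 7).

(2, 5)

(14, 9) + (9, 7). λ = (7 - 9)/(9 - 14) ≡ 21/18 mod 23. 18⁻¹ ≡ 9 (mod 23), so λ ≡ 5.
  x = λ² - 14 - 9 = 25 - 23 ≡ 2; y = λ·(14 - 2) - 9 ≡ 5. → (2, 5)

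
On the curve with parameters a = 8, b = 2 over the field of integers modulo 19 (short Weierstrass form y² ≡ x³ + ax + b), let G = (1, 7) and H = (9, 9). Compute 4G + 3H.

(2, 11)

First 4G:
Repeated addition: build up to 4G.
2G: tangent at (1, 7): λ = (3·1² + 8)/(2·7) ≡ 11/14. 14⁻¹ ≡ 15 (mod 19) since 14·15 = 210 ≡ 1, so λ ≡ 11·15 ≡ 13.
  x = λ² - 1 - 1 = 169 - 2 ≡ 15; y = λ·(1 - 15) - 7 ≡ 1. → (15, 1)
3G: (15, 1) + (1, 7). λ = (7 - 1)/(1 - 15) ≡ 6/5 mod 19. 5⁻¹ ≡ 4 (mod 19) since 5·4 = 20 ≡ 1, so λ ≡ 5.
  x = λ² - 15 - 1 = 25 - 16 ≡ 9; y = λ·(15 - 9) - 1 ≡ 10. → (9, 10)
4G: (9, 10) + (1, 7). λ = (7 - 10)/(1 - 9) ≡ 16/11 mod 19. 11⁻¹ ≡ 7 (mod 19) since 11·7 = 77 ≡ 1, so λ ≡ 17.
  x = λ² - 9 - 1 = 289 - 10 ≡ 13; y = λ·(9 - 13) - 10 ≡ 17. → (13, 17)
4G = (13, 17).
Next 3H:
Repeated addition: build up to 3H.
2H: tangent at (9, 9): λ = (3·9² + 8)/(2·9) ≡ 4/18. 18⁻¹ ≡ 18 (mod 19), so λ ≡ 4·18 ≡ 15.
  x = λ² - 9 - 9 = 225 - 18 ≡ 17; y = λ·(9 - 17) - 9 ≡ 4. → (17, 4)
3H: (17, 4) + (9, 9). λ = (9 - 4)/(9 - 17) ≡ 5/11 mod 19. 11⁻¹ ≡ 7 (mod 19), so λ ≡ 16.
  x = λ² - 17 - 9 = 256 - 26 ≡ 2; y = λ·(17 - 2) - 4 ≡ 8. → (2, 8)
3H = (2, 8).
Finally 4G + 3H:
(13, 17) + (2, 8). λ = (8 - 17)/(2 - 13) ≡ 10/8 mod 19. 8⁻¹ ≡ 12 (mod 19) since 8·12 = 96 ≡ 1, so λ ≡ 6.
  x = λ² - 13 - 2 = 36 - 15 ≡ 2; y = λ·(13 - 2) - 17 ≡ 11. → (2, 11)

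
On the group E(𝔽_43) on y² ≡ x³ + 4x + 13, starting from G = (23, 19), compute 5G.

Repeated addition: build up to 5G.
2G: tangent at (23, 19): λ = (3·23² + 4)/(2·19) ≡ 0/38. 38⁻¹ ≡ 17 (mod 43) since 38·17 = 646 ≡ 1, so λ ≡ 0·17 ≡ 0.
  x = λ² - 23 - 23 = 0 - 46 ≡ 40; y = λ·(23 - 40) - 19 ≡ 24. → (40, 24)
3G: (40, 24) + (23, 19). λ = (19 - 24)/(23 - 40) ≡ 38/26 mod 43. 26⁻¹ ≡ 5 (mod 43) since 26·5 = 130 ≡ 1, so λ ≡ 18.
  x = λ² - 40 - 23 = 324 - 63 ≡ 3; y = λ·(40 - 3) - 24 ≡ 40. → (3, 40)
4G: (3, 40) + (23, 19). λ = (19 - 40)/(23 - 3) ≡ 22/20 mod 43. 20⁻¹ ≡ 28 (mod 43) since 20·28 = 560 ≡ 1, so λ ≡ 14.
  x = λ² - 3 - 23 = 196 - 26 ≡ 41; y = λ·(3 - 41) - 40 ≡ 30. → (41, 30)
5G: (41, 30) + (23, 19). λ = (19 - 30)/(23 - 41) ≡ 32/25 mod 43. 25⁻¹ ≡ 31 (mod 43), so λ ≡ 3.
  x = λ² - 41 - 23 = 9 - 64 ≡ 31; y = λ·(41 - 31) - 30 ≡ 0. → (31, 0)

(31, 0)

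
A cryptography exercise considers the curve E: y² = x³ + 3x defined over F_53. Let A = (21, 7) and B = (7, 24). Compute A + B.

(21, 7) + (7, 24). λ = (24 - 7)/(7 - 21) ≡ 17/39 mod 53. 39⁻¹ ≡ 34 (mod 53) since 39·34 = 1326 ≡ 1, so λ ≡ 48.
  x = λ² - 21 - 7 = 2304 - 28 ≡ 50; y = λ·(21 - 50) - 7 ≡ 32. → (50, 32)

(50, 32)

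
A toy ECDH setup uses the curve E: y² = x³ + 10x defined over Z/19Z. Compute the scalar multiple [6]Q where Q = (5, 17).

(4, 16)

Repeated addition: build up to 6Q.
2Q: tangent at (5, 17): λ = (3·5² + 10)/(2·17) ≡ 9/15. 15⁻¹ ≡ 14 (mod 19), so λ ≡ 9·14 ≡ 12.
  x = λ² - 5 - 5 = 144 - 10 ≡ 1; y = λ·(5 - 1) - 17 ≡ 12. → (1, 12)
3Q: (1, 12) + (5, 17). λ = (17 - 12)/(5 - 1) ≡ 5/4 mod 19. 4⁻¹ ≡ 5 (mod 19) since 4·5 = 20 ≡ 1, so λ ≡ 6.
  x = λ² - 1 - 5 = 36 - 6 ≡ 11; y = λ·(1 - 11) - 12 ≡ 4. → (11, 4)
4Q: (11, 4) + (5, 17). λ = (17 - 4)/(5 - 11) ≡ 13/13 mod 19. 13⁻¹ ≡ 3 (mod 19) since 13·3 = 39 ≡ 1, so λ ≡ 1.
  x = λ² - 11 - 5 = 1 - 16 ≡ 4; y = λ·(11 - 4) - 4 ≡ 3. → (4, 3)
5Q: (4, 3) + (5, 17). λ = (17 - 3)/(5 - 4) ≡ 14/1 mod 19. 1⁻¹ ≡ 1 (mod 19), so λ ≡ 14.
  x = λ² - 4 - 5 = 196 - 9 ≡ 16; y = λ·(4 - 16) - 3 ≡ 0. → (16, 0)
6Q: (16, 0) + (5, 17). λ = (17 - 0)/(5 - 16) ≡ 17/8 mod 19. 8⁻¹ ≡ 12 (mod 19), so λ ≡ 14.
  x = λ² - 16 - 5 = 196 - 21 ≡ 4; y = λ·(16 - 4) - 0 ≡ 16. → (4, 16)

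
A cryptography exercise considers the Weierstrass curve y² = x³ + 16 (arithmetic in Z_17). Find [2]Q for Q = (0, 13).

(0, 4)

tangent at (0, 13): λ = (3·0² + 0)/(2·13) ≡ 0/9. 9⁻¹ ≡ 2 (mod 17), so λ ≡ 0·2 ≡ 0.
  x = λ² - 0 - 0 = 0 - 0 ≡ 0; y = λ·(0 - 0) - 13 ≡ 4. → (0, 4)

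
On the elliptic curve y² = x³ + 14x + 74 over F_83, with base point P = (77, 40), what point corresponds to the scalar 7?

(7, 73)

Double-and-add on 7 = (111)₂. Start with P = (77, 40) for the leading 1-bit.
double: tangent at (77, 40): λ = (3·77² + 14)/(2·40) ≡ 39/80. 80⁻¹ ≡ 55 (mod 83), so λ ≡ 39·55 ≡ 70.
  x = λ² - 77 - 77 = 4900 - 154 ≡ 15; y = λ·(77 - 15) - 40 ≡ 67. → (15, 67)
add P: (15, 67) + (77, 40). λ = (40 - 67)/(77 - 15) ≡ 56/62 mod 83. 62⁻¹ ≡ 79 (mod 83), so λ ≡ 25.
  x = λ² - 15 - 77 = 625 - 92 ≡ 35; y = λ·(15 - 35) - 67 ≡ 14. → (35, 14)
double: tangent at (35, 14): λ = (3·35² + 14)/(2·14) ≡ 37/28. 28⁻¹ ≡ 3 (mod 83) since 28·3 = 84 ≡ 1, so λ ≡ 37·3 ≡ 28.
  x = λ² - 35 - 35 = 784 - 70 ≡ 50; y = λ·(35 - 50) - 14 ≡ 64. → (50, 64)
add P: (50, 64) + (77, 40). λ = (40 - 64)/(77 - 50) ≡ 59/27 mod 83. 27⁻¹ ≡ 40 (mod 83), so λ ≡ 36.
  x = λ² - 50 - 77 = 1296 - 127 ≡ 7; y = λ·(50 - 7) - 64 ≡ 73. → (7, 73)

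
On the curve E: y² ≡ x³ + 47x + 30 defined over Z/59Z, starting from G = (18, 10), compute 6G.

Double-and-add on 6 = (110)₂. Start with G = (18, 10) for the leading 1-bit.
double: tangent at (18, 10): λ = (3·18² + 47)/(2·10) ≡ 16/20. 20⁻¹ ≡ 3 (mod 59), so λ ≡ 16·3 ≡ 48.
  x = λ² - 18 - 18 = 2304 - 36 ≡ 26; y = λ·(18 - 26) - 10 ≡ 19. → (26, 19)
add G: (26, 19) + (18, 10). λ = (10 - 19)/(18 - 26) ≡ 50/51 mod 59. 51⁻¹ ≡ 22 (mod 59), so λ ≡ 38.
  x = λ² - 26 - 18 = 1444 - 44 ≡ 43; y = λ·(26 - 43) - 19 ≡ 43. → (43, 43)
double: tangent at (43, 43): λ = (3·43² + 47)/(2·43) ≡ 48/27. 27⁻¹ ≡ 35 (mod 59), so λ ≡ 48·35 ≡ 28.
  x = λ² - 43 - 43 = 784 - 86 ≡ 49; y = λ·(43 - 49) - 43 ≡ 25. → (49, 25)

(49, 25)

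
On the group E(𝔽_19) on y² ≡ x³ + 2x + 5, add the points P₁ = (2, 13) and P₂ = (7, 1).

(2, 13) + (7, 1). λ = (1 - 13)/(7 - 2) ≡ 7/5 mod 19. 5⁻¹ ≡ 4 (mod 19), so λ ≡ 9.
  x = λ² - 2 - 7 = 81 - 9 ≡ 15; y = λ·(2 - 15) - 13 ≡ 3. → (15, 3)

(15, 3)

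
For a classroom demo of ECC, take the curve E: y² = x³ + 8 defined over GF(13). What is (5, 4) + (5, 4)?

tangent at (5, 4): λ = (3·5² + 0)/(2·4) ≡ 10/8. 8⁻¹ ≡ 5 (mod 13) since 8·5 = 40 ≡ 1, so λ ≡ 10·5 ≡ 11.
  x = λ² - 5 - 5 = 121 - 10 ≡ 7; y = λ·(5 - 7) - 4 ≡ 0. → (7, 0)

(7, 0)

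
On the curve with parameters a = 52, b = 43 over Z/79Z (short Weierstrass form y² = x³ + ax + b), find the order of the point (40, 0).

2P: (40, 0) + (40, 0): same x and y₁ ≡ -y₂, so the sum is O.
2P = O, so the order is 2.

2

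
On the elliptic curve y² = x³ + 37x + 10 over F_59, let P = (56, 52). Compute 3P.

Repeated addition: build up to 3P.
2P: tangent at (56, 52): λ = (3·56² + 37)/(2·52) ≡ 5/45. 45⁻¹ ≡ 21 (mod 59) since 45·21 = 945 ≡ 1, so λ ≡ 5·21 ≡ 46.
  x = λ² - 56 - 56 = 2116 - 112 ≡ 57; y = λ·(56 - 57) - 52 ≡ 20. → (57, 20)
3P: (57, 20) + (56, 52). λ = (52 - 20)/(56 - 57) ≡ 32/58 mod 59. 58⁻¹ ≡ 58 (mod 59), so λ ≡ 27.
  x = λ² - 57 - 56 = 729 - 113 ≡ 26; y = λ·(57 - 26) - 20 ≡ 50. → (26, 50)

(26, 50)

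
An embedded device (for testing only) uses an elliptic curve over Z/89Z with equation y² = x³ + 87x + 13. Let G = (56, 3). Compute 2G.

(68, 53)

tangent at (56, 3): λ = (3·56² + 87)/(2·3) ≡ 61/6. 6⁻¹ ≡ 15 (mod 89), so λ ≡ 61·15 ≡ 25.
  x = λ² - 56 - 56 = 625 - 112 ≡ 68; y = λ·(56 - 68) - 3 ≡ 53. → (68, 53)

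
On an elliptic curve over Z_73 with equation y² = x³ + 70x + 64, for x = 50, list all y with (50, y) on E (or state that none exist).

x³ + 70x + 64 = 128564 ≡ 11 (mod 73).
11 is a non-residue mod 73; no y exists.

none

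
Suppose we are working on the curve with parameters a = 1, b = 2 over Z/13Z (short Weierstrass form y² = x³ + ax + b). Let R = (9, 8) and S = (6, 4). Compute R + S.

(9, 8) + (6, 4). λ = (4 - 8)/(6 - 9) ≡ 9/10 mod 13. 10⁻¹ ≡ 4 (mod 13), so λ ≡ 10.
  x = λ² - 9 - 6 = 100 - 15 ≡ 7; y = λ·(9 - 7) - 8 ≡ 12. → (7, 12)

(7, 12)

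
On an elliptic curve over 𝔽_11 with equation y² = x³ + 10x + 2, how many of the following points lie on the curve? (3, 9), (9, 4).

1

(3, 9): 9² ≡ 4, rhs ≡ 4 → on.
(9, 4): 4² ≡ 5, rhs ≡ 7 → off.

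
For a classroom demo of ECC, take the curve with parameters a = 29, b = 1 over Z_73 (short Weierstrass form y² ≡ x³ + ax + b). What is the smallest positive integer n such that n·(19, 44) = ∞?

2P: tangent at (19, 44): λ = (3·19² + 29)/(2·44) ≡ 17/15. 15⁻¹ ≡ 39 (mod 73) since 15·39 = 585 ≡ 1, so λ ≡ 17·39 ≡ 6.
  x = λ² - 19 - 19 = 36 - 38 ≡ 71; y = λ·(19 - 71) - 44 ≡ 9. → (71, 9)
3P: (71, 9) + (19, 44). λ = (44 - 9)/(19 - 71) ≡ 35/21 mod 73. 21⁻¹ ≡ 7 (mod 73), so λ ≡ 26.
  x = λ² - 71 - 19 = 676 - 90 ≡ 2; y = λ·(71 - 2) - 9 ≡ 33. → (2, 33)
4P: (2, 33) + (19, 44). λ = (44 - 33)/(19 - 2) ≡ 11/17 mod 73. 17⁻¹ ≡ 43 (mod 73) since 17·43 = 731 ≡ 1, so λ ≡ 35.
  x = λ² - 2 - 19 = 1225 - 21 ≡ 36; y = λ·(2 - 36) - 33 ≡ 18. → (36, 18)
5P: (36, 18) + (19, 44). λ = (44 - 18)/(19 - 36) ≡ 26/56 mod 73. 56⁻¹ ≡ 30 (mod 73), so λ ≡ 50.
  x = λ² - 36 - 19 = 2500 - 55 ≡ 36; y = λ·(36 - 36) - 18 ≡ 55. → (36, 55)
6P: (36, 55) + (19, 44). λ = (44 - 55)/(19 - 36) ≡ 62/56 mod 73. 56⁻¹ ≡ 30 (mod 73), so λ ≡ 35.
  x = λ² - 36 - 19 = 1225 - 55 ≡ 2; y = λ·(36 - 2) - 55 ≡ 40. → (2, 40)
7P: (2, 40) + (19, 44). λ = (44 - 40)/(19 - 2) ≡ 4/17 mod 73. 17⁻¹ ≡ 43 (mod 73), so λ ≡ 26.
  x = λ² - 2 - 19 = 676 - 21 ≡ 71; y = λ·(2 - 71) - 40 ≡ 64. → (71, 64)
8P: (71, 64) + (19, 44). λ = (44 - 64)/(19 - 71) ≡ 53/21 mod 73. 21⁻¹ ≡ 7 (mod 73), so λ ≡ 6.
  x = λ² - 71 - 19 = 36 - 90 ≡ 19; y = λ·(71 - 19) - 64 ≡ 29. → (19, 29)
9P: (19, 29) + (19, 44): same x and y₁ ≡ -y₂, so the sum is ∞.
9P = ∞, so the order is 9.

9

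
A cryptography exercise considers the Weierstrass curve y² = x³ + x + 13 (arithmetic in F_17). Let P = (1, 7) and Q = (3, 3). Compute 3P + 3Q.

(3, 3)

First 3P:
Repeated addition: build up to 3P.
2P: tangent at (1, 7): λ = (3·1² + 1)/(2·7) ≡ 4/14. 14⁻¹ ≡ 11 (mod 17), so λ ≡ 4·11 ≡ 10.
  x = λ² - 1 - 1 = 100 - 2 ≡ 13; y = λ·(1 - 13) - 7 ≡ 9. → (13, 9)
3P: (13, 9) + (1, 7). λ = (7 - 9)/(1 - 13) ≡ 15/5 mod 17. 5⁻¹ ≡ 7 (mod 17), so λ ≡ 3.
  x = λ² - 13 - 1 = 9 - 14 ≡ 12; y = λ·(13 - 12) - 9 ≡ 11. → (12, 11)
3P = (12, 11).
Next 3Q:
Repeated addition: build up to 3Q.
2Q: tangent at (3, 3): λ = (3·3² + 1)/(2·3) ≡ 11/6. 6⁻¹ ≡ 3 (mod 17), so λ ≡ 11·3 ≡ 16.
  x = λ² - 3 - 3 = 256 - 6 ≡ 12; y = λ·(3 - 12) - 3 ≡ 6. → (12, 6)
3Q: (12, 6) + (3, 3). λ = (3 - 6)/(3 - 12) ≡ 14/8 mod 17. 8⁻¹ ≡ 15 (mod 17), so λ ≡ 6.
  x = λ² - 12 - 3 = 36 - 15 ≡ 4; y = λ·(12 - 4) - 6 ≡ 8. → (4, 8)
3Q = (4, 8).
Finally 3P + 3Q:
(12, 11) + (4, 8). λ = (8 - 11)/(4 - 12) ≡ 14/9 mod 17. 9⁻¹ ≡ 2 (mod 17), so λ ≡ 11.
  x = λ² - 12 - 4 = 121 - 16 ≡ 3; y = λ·(12 - 3) - 11 ≡ 3. → (3, 3)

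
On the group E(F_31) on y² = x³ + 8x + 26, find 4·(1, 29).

(26, 4)

Write G = (1, 29).
Repeated addition: build up to 4G.
2G: tangent at (1, 29): λ = (3·1² + 8)/(2·29) ≡ 11/27. 27⁻¹ ≡ 23 (mod 31) since 27·23 = 621 ≡ 1, so λ ≡ 11·23 ≡ 5.
  x = λ² - 1 - 1 = 25 - 2 ≡ 23; y = λ·(1 - 23) - 29 ≡ 16. → (23, 16)
3G: (23, 16) + (1, 29). λ = (29 - 16)/(1 - 23) ≡ 13/9 mod 31. 9⁻¹ ≡ 7 (mod 31), so λ ≡ 29.
  x = λ² - 23 - 1 = 841 - 24 ≡ 11; y = λ·(23 - 11) - 16 ≡ 22. → (11, 22)
4G: (11, 22) + (1, 29). λ = (29 - 22)/(1 - 11) ≡ 7/21 mod 31. 21⁻¹ ≡ 3 (mod 31), so λ ≡ 21.
  x = λ² - 11 - 1 = 441 - 12 ≡ 26; y = λ·(11 - 26) - 22 ≡ 4. → (26, 4)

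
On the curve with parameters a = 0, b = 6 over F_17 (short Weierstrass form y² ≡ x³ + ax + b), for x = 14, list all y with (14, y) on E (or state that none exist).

8, 9

x³ + 0x + 6 = 2750 ≡ 13 (mod 17).
Square roots of 13 mod 17: 8 and 9 (since 8² = 64 ≡ 13).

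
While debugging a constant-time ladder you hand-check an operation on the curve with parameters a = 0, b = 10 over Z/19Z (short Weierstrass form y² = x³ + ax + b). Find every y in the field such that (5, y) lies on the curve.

none

x³ + 0x + 10 = 135 ≡ 2 (mod 19).
2 is a non-residue mod 19; no y exists.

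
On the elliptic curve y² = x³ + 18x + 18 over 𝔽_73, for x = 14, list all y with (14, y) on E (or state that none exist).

none

x³ + 18x + 18 = 3014 ≡ 21 (mod 73).
21 is a non-residue mod 73; no y exists.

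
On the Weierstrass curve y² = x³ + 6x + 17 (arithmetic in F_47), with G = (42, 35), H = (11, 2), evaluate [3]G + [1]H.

First 3G:
Repeated addition: build up to 3G.
2G: tangent at (42, 35): λ = (3·42² + 6)/(2·35) ≡ 34/23. 23⁻¹ ≡ 45 (mod 47), so λ ≡ 34·45 ≡ 26.
  x = λ² - 42 - 42 = 676 - 84 ≡ 28; y = λ·(42 - 28) - 35 ≡ 0. → (28, 0)
3G: (28, 0) + (42, 35). λ = (35 - 0)/(42 - 28) ≡ 35/14 mod 47. 14⁻¹ ≡ 37 (mod 47), so λ ≡ 26.
  x = λ² - 28 - 42 = 676 - 70 ≡ 42; y = λ·(28 - 42) - 0 ≡ 12. → (42, 12)
3G = (42, 12).
Finally 3G + H:
(42, 12) + (11, 2). λ = (2 - 12)/(11 - 42) ≡ 37/16 mod 47. 16⁻¹ ≡ 3 (mod 47), so λ ≡ 17.
  x = λ² - 42 - 11 = 289 - 53 ≡ 1; y = λ·(42 - 1) - 12 ≡ 27. → (1, 27)

(1, 27)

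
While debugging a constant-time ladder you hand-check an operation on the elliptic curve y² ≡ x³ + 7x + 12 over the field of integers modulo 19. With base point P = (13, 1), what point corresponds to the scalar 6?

(18, 2)

Repeated addition: build up to 6P.
2P: tangent at (13, 1): λ = (3·13² + 7)/(2·1) ≡ 1/2. 2⁻¹ ≡ 10 (mod 19), so λ ≡ 1·10 ≡ 10.
  x = λ² - 13 - 13 = 100 - 26 ≡ 17; y = λ·(13 - 17) - 1 ≡ 16. → (17, 16)
3P: (17, 16) + (13, 1). λ = (1 - 16)/(13 - 17) ≡ 4/15 mod 19. 15⁻¹ ≡ 14 (mod 19), so λ ≡ 18.
  x = λ² - 17 - 13 = 324 - 30 ≡ 9; y = λ·(17 - 9) - 16 ≡ 14. → (9, 14)
4P: (9, 14) + (13, 1). λ = (1 - 14)/(13 - 9) ≡ 6/4 mod 19. 4⁻¹ ≡ 5 (mod 19), so λ ≡ 11.
  x = λ² - 9 - 13 = 121 - 22 ≡ 4; y = λ·(9 - 4) - 14 ≡ 3. → (4, 3)
5P: (4, 3) + (13, 1). λ = (1 - 3)/(13 - 4) ≡ 17/9 mod 19. 9⁻¹ ≡ 17 (mod 19) since 9·17 = 153 ≡ 1, so λ ≡ 4.
  x = λ² - 4 - 13 = 16 - 17 ≡ 18; y = λ·(4 - 18) - 3 ≡ 17. → (18, 17)
6P: (18, 17) + (13, 1). λ = (1 - 17)/(13 - 18) ≡ 3/14 mod 19. 14⁻¹ ≡ 15 (mod 19), so λ ≡ 7.
  x = λ² - 18 - 13 = 49 - 31 ≡ 18; y = λ·(18 - 18) - 17 ≡ 2. → (18, 2)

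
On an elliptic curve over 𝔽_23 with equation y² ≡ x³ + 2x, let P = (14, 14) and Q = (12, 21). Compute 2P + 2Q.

(18, 7)

First 2P:
Repeated addition: build up to 2P.
2P: tangent at (14, 14): λ = (3·14² + 2)/(2·14) ≡ 15/5. 5⁻¹ ≡ 14 (mod 23), so λ ≡ 15·14 ≡ 3.
  x = λ² - 14 - 14 = 9 - 28 ≡ 4; y = λ·(14 - 4) - 14 ≡ 16. → (4, 16)
2P = (4, 16).
Next 2Q:
Repeated addition: build up to 2Q.
2Q: tangent at (12, 21): λ = (3·12² + 2)/(2·21) ≡ 20/19. 19⁻¹ ≡ 17 (mod 23), so λ ≡ 20·17 ≡ 18.
  x = λ² - 12 - 12 = 324 - 24 ≡ 1; y = λ·(12 - 1) - 21 ≡ 16. → (1, 16)
2Q = (1, 16).
Finally 2P + 2Q:
(4, 16) + (1, 16). λ = (16 - 16)/(1 - 4) ≡ 0/20 mod 23. 20⁻¹ ≡ 15 (mod 23), so λ ≡ 0.
  x = λ² - 4 - 1 = 0 - 5 ≡ 18; y = λ·(4 - 18) - 16 ≡ 7. → (18, 7)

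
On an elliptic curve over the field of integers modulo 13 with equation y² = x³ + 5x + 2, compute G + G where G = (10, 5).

tangent at (10, 5): λ = (3·10² + 5)/(2·5) ≡ 6/10. 10⁻¹ ≡ 4 (mod 13) since 10·4 = 40 ≡ 1, so λ ≡ 6·4 ≡ 11.
  x = λ² - 10 - 10 = 121 - 20 ≡ 10; y = λ·(10 - 10) - 5 ≡ 8. → (10, 8)

(10, 8)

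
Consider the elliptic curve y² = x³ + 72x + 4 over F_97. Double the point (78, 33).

(29, 0)

tangent at (78, 33): λ = (3·78² + 72)/(2·33) ≡ 88/66. 66⁻¹ ≡ 25 (mod 97), so λ ≡ 88·25 ≡ 66.
  x = λ² - 78 - 78 = 4356 - 156 ≡ 29; y = λ·(78 - 29) - 33 ≡ 0. → (29, 0)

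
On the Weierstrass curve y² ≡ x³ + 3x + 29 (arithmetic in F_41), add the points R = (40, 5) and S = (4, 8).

(40, 36)

(40, 5) + (4, 8). λ = (8 - 5)/(4 - 40) ≡ 3/5 mod 41. 5⁻¹ ≡ 33 (mod 41) since 5·33 = 165 ≡ 1, so λ ≡ 17.
  x = λ² - 40 - 4 = 289 - 44 ≡ 40; y = λ·(40 - 40) - 5 ≡ 36. → (40, 36)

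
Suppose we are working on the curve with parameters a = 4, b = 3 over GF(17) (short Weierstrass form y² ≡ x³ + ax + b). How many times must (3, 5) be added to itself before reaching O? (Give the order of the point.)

5

2P: tangent at (3, 5): λ = (3·3² + 4)/(2·5) ≡ 14/10. 10⁻¹ ≡ 12 (mod 17) since 10·12 = 120 ≡ 1, so λ ≡ 14·12 ≡ 15.
  x = λ² - 3 - 3 = 225 - 6 ≡ 15; y = λ·(3 - 15) - 5 ≡ 2. → (15, 2)
3P: (15, 2) + (3, 5). λ = (5 - 2)/(3 - 15) ≡ 3/5 mod 17. 5⁻¹ ≡ 7 (mod 17), so λ ≡ 4.
  x = λ² - 15 - 3 = 16 - 18 ≡ 15; y = λ·(15 - 15) - 2 ≡ 15. → (15, 15)
4P: (15, 15) + (3, 5). λ = (5 - 15)/(3 - 15) ≡ 7/5 mod 17. 5⁻¹ ≡ 7 (mod 17) since 5·7 = 35 ≡ 1, so λ ≡ 15.
  x = λ² - 15 - 3 = 225 - 18 ≡ 3; y = λ·(15 - 3) - 15 ≡ 12. → (3, 12)
5P: (3, 12) + (3, 5): same x and y₁ ≡ -y₂, so the sum is O.
5P = O, so the order is 5.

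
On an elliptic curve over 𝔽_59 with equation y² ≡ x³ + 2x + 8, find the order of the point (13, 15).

2P: tangent at (13, 15): λ = (3·13² + 2)/(2·15) ≡ 37/30. 30⁻¹ ≡ 2 (mod 59), so λ ≡ 37·2 ≡ 15.
  x = λ² - 13 - 13 = 225 - 26 ≡ 22; y = λ·(13 - 22) - 15 ≡ 27. → (22, 27)
3P: (22, 27) + (13, 15). λ = (15 - 27)/(13 - 22) ≡ 47/50 mod 59. 50⁻¹ ≡ 13 (mod 59) since 50·13 = 650 ≡ 1, so λ ≡ 21.
  x = λ² - 22 - 13 = 441 - 35 ≡ 52; y = λ·(22 - 52) - 27 ≡ 51. → (52, 51)
4P: (52, 51) + (13, 15). λ = (15 - 51)/(13 - 52) ≡ 23/20 mod 59. 20⁻¹ ≡ 3 (mod 59), so λ ≡ 10.
  x = λ² - 52 - 13 = 100 - 65 ≡ 35; y = λ·(52 - 35) - 51 ≡ 1. → (35, 1)
5P: (35, 1) + (13, 15). λ = (15 - 1)/(13 - 35) ≡ 14/37 mod 59. 37⁻¹ ≡ 8 (mod 59), so λ ≡ 53.
  x = λ² - 35 - 13 = 2809 - 48 ≡ 47; y = λ·(35 - 47) - 1 ≡ 12. → (47, 12)
6P: (47, 12) + (13, 15). λ = (15 - 12)/(13 - 47) ≡ 3/25 mod 59. 25⁻¹ ≡ 26 (mod 59) since 25·26 = 650 ≡ 1, so λ ≡ 19.
  x = λ² - 47 - 13 = 361 - 60 ≡ 6; y = λ·(47 - 6) - 12 ≡ 0. → (6, 0)
7P: (6, 0) + (13, 15). λ = (15 - 0)/(13 - 6) ≡ 15/7 mod 59. 7⁻¹ ≡ 17 (mod 59) since 7·17 = 119 ≡ 1, so λ ≡ 19.
  x = λ² - 6 - 13 = 361 - 19 ≡ 47; y = λ·(6 - 47) - 0 ≡ 47. → (47, 47)
8P: (47, 47) + (13, 15). λ = (15 - 47)/(13 - 47) ≡ 27/25 mod 59. 25⁻¹ ≡ 26 (mod 59), so λ ≡ 53.
  x = λ² - 47 - 13 = 2809 - 60 ≡ 35; y = λ·(47 - 35) - 47 ≡ 58. → (35, 58)
9P: (35, 58) + (13, 15). λ = (15 - 58)/(13 - 35) ≡ 16/37 mod 59. 37⁻¹ ≡ 8 (mod 59) since 37·8 = 296 ≡ 1, so λ ≡ 10.
  x = λ² - 35 - 13 = 100 - 48 ≡ 52; y = λ·(35 - 52) - 58 ≡ 8. → (52, 8)
10P: (52, 8) + (13, 15). λ = (15 - 8)/(13 - 52) ≡ 7/20 mod 59. 20⁻¹ ≡ 3 (mod 59), so λ ≡ 21.
  x = λ² - 52 - 13 = 441 - 65 ≡ 22; y = λ·(52 - 22) - 8 ≡ 32. → (22, 32)
11P: (22, 32) + (13, 15). λ = (15 - 32)/(13 - 22) ≡ 42/50 mod 59. 50⁻¹ ≡ 13 (mod 59) since 50·13 = 650 ≡ 1, so λ ≡ 15.
  x = λ² - 22 - 13 = 225 - 35 ≡ 13; y = λ·(22 - 13) - 32 ≡ 44. → (13, 44)
12P: (13, 44) + (13, 15): same x and y₁ ≡ -y₂, so the sum is 𝒪.
12P = 𝒪, so the order is 12.

12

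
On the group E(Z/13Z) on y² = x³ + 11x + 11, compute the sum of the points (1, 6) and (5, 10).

(1, 6) + (5, 10). λ = (10 - 6)/(5 - 1) ≡ 4/4 mod 13. 4⁻¹ ≡ 10 (mod 13), so λ ≡ 1.
  x = λ² - 1 - 5 = 1 - 6 ≡ 8; y = λ·(1 - 8) - 6 ≡ 0. → (8, 0)

(8, 0)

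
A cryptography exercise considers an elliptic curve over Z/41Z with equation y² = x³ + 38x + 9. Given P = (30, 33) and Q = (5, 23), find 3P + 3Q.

(30, 33)

First 3P:
Repeated addition: build up to 3P.
2P: tangent at (30, 33): λ = (3·30² + 38)/(2·33) ≡ 32/25. 25⁻¹ ≡ 23 (mod 41), so λ ≡ 32·23 ≡ 39.
  x = λ² - 30 - 30 = 1521 - 60 ≡ 26; y = λ·(30 - 26) - 33 ≡ 0. → (26, 0)
3P: (26, 0) + (30, 33). λ = (33 - 0)/(30 - 26) ≡ 33/4 mod 41. 4⁻¹ ≡ 31 (mod 41), so λ ≡ 39.
  x = λ² - 26 - 30 = 1521 - 56 ≡ 30; y = λ·(26 - 30) - 0 ≡ 8. → (30, 8)
3P = (30, 8).
Next 3Q:
Repeated addition: build up to 3Q.
2Q: tangent at (5, 23): λ = (3·5² + 38)/(2·23) ≡ 31/5. 5⁻¹ ≡ 33 (mod 41) since 5·33 = 165 ≡ 1, so λ ≡ 31·33 ≡ 39.
  x = λ² - 5 - 5 = 1521 - 10 ≡ 35; y = λ·(5 - 35) - 23 ≡ 37. → (35, 37)
3Q: (35, 37) + (5, 23). λ = (23 - 37)/(5 - 35) ≡ 27/11 mod 41. 11⁻¹ ≡ 15 (mod 41), so λ ≡ 36.
  x = λ² - 35 - 5 = 1296 - 40 ≡ 26; y = λ·(35 - 26) - 37 ≡ 0. → (26, 0)
3Q = (26, 0).
Finally 3P + 3Q:
(30, 8) + (26, 0). λ = (0 - 8)/(26 - 30) ≡ 33/37 mod 41. 37⁻¹ ≡ 10 (mod 41) since 37·10 = 370 ≡ 1, so λ ≡ 2.
  x = λ² - 30 - 26 = 4 - 56 ≡ 30; y = λ·(30 - 30) - 8 ≡ 33. → (30, 33)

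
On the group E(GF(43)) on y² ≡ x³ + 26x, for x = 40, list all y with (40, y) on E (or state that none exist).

x³ + 26x + 0 = 65040 ≡ 24 (mod 43).
Square roots of 24 mod 43: 14 and 29 (since 14² = 196 ≡ 24).

14, 29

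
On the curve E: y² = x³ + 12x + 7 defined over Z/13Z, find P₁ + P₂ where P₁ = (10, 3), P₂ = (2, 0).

(10, 3) + (2, 0). λ = (0 - 3)/(2 - 10) ≡ 10/5 mod 13. 5⁻¹ ≡ 8 (mod 13) since 5·8 = 40 ≡ 1, so λ ≡ 2.
  x = λ² - 10 - 2 = 4 - 12 ≡ 5; y = λ·(10 - 5) - 3 ≡ 7. → (5, 7)

(5, 7)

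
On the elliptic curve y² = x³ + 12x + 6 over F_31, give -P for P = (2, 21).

-(2, 21) = (2, -21 mod 31) = (2, 10).

(2, 10)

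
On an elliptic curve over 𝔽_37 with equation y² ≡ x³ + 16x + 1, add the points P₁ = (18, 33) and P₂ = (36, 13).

(29, 8)

(18, 33) + (36, 13). λ = (13 - 33)/(36 - 18) ≡ 17/18 mod 37. 18⁻¹ ≡ 35 (mod 37), so λ ≡ 3.
  x = λ² - 18 - 36 = 9 - 54 ≡ 29; y = λ·(18 - 29) - 33 ≡ 8. → (29, 8)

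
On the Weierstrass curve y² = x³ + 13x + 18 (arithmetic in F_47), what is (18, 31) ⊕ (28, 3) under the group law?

(18, 31) + (28, 3). λ = (3 - 31)/(28 - 18) ≡ 19/10 mod 47. 10⁻¹ ≡ 33 (mod 47), so λ ≡ 16.
  x = λ² - 18 - 28 = 256 - 46 ≡ 22; y = λ·(18 - 22) - 31 ≡ 46. → (22, 46)

(22, 46)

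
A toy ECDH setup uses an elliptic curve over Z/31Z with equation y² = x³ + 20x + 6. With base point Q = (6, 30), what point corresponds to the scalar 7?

Double-and-add on 7 = (111)₂. Start with Q = (6, 30) for the leading 1-bit.
double: tangent at (6, 30): λ = (3·6² + 20)/(2·30) ≡ 4/29. 29⁻¹ ≡ 15 (mod 31) since 29·15 = 435 ≡ 1, so λ ≡ 4·15 ≡ 29.
  x = λ² - 6 - 6 = 841 - 12 ≡ 23; y = λ·(6 - 23) - 30 ≡ 4. → (23, 4)
add Q: (23, 4) + (6, 30). λ = (30 - 4)/(6 - 23) ≡ 26/14 mod 31. 14⁻¹ ≡ 20 (mod 31) since 14·20 = 280 ≡ 1, so λ ≡ 24.
  x = λ² - 23 - 6 = 576 - 29 ≡ 20; y = λ·(23 - 20) - 4 ≡ 6. → (20, 6)
double: tangent at (20, 6): λ = (3·20² + 20)/(2·6) ≡ 11/12. 12⁻¹ ≡ 13 (mod 31) since 12·13 = 156 ≡ 1, so λ ≡ 11·13 ≡ 19.
  x = λ² - 20 - 20 = 361 - 40 ≡ 11; y = λ·(20 - 11) - 6 ≡ 10. → (11, 10)
add Q: (11, 10) + (6, 30). λ = (30 - 10)/(6 - 11) ≡ 20/26 mod 31. 26⁻¹ ≡ 6 (mod 31), so λ ≡ 27.
  x = λ² - 11 - 6 = 729 - 17 ≡ 30; y = λ·(11 - 30) - 10 ≡ 4. → (30, 4)

(30, 4)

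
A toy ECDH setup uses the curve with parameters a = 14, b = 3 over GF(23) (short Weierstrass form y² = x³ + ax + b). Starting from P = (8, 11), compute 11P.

(8, 12)

Double-and-add on 11 = (1011)₂. Start with P = (8, 11) for the leading 1-bit.
double: tangent at (8, 11): λ = (3·8² + 14)/(2·11) ≡ 22/22. 22⁻¹ ≡ 22 (mod 23), so λ ≡ 22·22 ≡ 1.
  x = λ² - 8 - 8 = 1 - 16 ≡ 8; y = λ·(8 - 8) - 11 ≡ 12. → (8, 12)
double: tangent at (8, 12): λ = (3·8² + 14)/(2·12) ≡ 22/1. 1⁻¹ ≡ 1 (mod 23), so λ ≡ 22·1 ≡ 22.
  x = λ² - 8 - 8 = 484 - 16 ≡ 8; y = λ·(8 - 8) - 12 ≡ 11. → (8, 11)
add P: tangent at (8, 11): λ = (3·8² + 14)/(2·11) ≡ 22/22. 22⁻¹ ≡ 22 (mod 23), so λ ≡ 22·22 ≡ 1.
  x = λ² - 8 - 8 = 1 - 16 ≡ 8; y = λ·(8 - 8) - 11 ≡ 12. → (8, 12)
double: tangent at (8, 12): λ = (3·8² + 14)/(2·12) ≡ 22/1. 1⁻¹ ≡ 1 (mod 23), so λ ≡ 22·1 ≡ 22.
  x = λ² - 8 - 8 = 484 - 16 ≡ 8; y = λ·(8 - 8) - 12 ≡ 11. → (8, 11)
add P: tangent at (8, 11): λ = (3·8² + 14)/(2·11) ≡ 22/22. 22⁻¹ ≡ 22 (mod 23) since 22·22 = 484 ≡ 1, so λ ≡ 22·22 ≡ 1.
  x = λ² - 8 - 8 = 1 - 16 ≡ 8; y = λ·(8 - 8) - 11 ≡ 12. → (8, 12)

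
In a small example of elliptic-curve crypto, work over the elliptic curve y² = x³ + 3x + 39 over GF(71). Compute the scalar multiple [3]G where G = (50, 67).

(68, 43)

Repeated addition: build up to 3G.
2G: tangent at (50, 67): λ = (3·50² + 3)/(2·67) ≡ 48/63. 63⁻¹ ≡ 62 (mod 71), so λ ≡ 48·62 ≡ 65.
  x = λ² - 50 - 50 = 4225 - 100 ≡ 7; y = λ·(50 - 7) - 67 ≡ 30. → (7, 30)
3G: (7, 30) + (50, 67). λ = (67 - 30)/(50 - 7) ≡ 37/43 mod 71. 43⁻¹ ≡ 38 (mod 71), so λ ≡ 57.
  x = λ² - 7 - 50 = 3249 - 57 ≡ 68; y = λ·(7 - 68) - 30 ≡ 43. → (68, 43)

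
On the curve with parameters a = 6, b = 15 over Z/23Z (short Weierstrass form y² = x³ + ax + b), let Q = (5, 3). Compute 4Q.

(21, 15)

Double-and-add on 4 = (100)₂. Start with Q = (5, 3) for the leading 1-bit.
double: tangent at (5, 3): λ = (3·5² + 6)/(2·3) ≡ 12/6. 6⁻¹ ≡ 4 (mod 23), so λ ≡ 12·4 ≡ 2.
  x = λ² - 5 - 5 = 4 - 10 ≡ 17; y = λ·(5 - 17) - 3 ≡ 19. → (17, 19)
double: tangent at (17, 19): λ = (3·17² + 6)/(2·19) ≡ 22/15. 15⁻¹ ≡ 20 (mod 23) since 15·20 = 300 ≡ 1, so λ ≡ 22·20 ≡ 3.
  x = λ² - 17 - 17 = 9 - 34 ≡ 21; y = λ·(17 - 21) - 19 ≡ 15. → (21, 15)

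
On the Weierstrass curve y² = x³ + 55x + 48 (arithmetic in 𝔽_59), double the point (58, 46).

(37, 7)

tangent at (58, 46): λ = (3·58² + 55)/(2·46) ≡ 58/33. 33⁻¹ ≡ 34 (mod 59), so λ ≡ 58·34 ≡ 25.
  x = λ² - 58 - 58 = 625 - 116 ≡ 37; y = λ·(58 - 37) - 46 ≡ 7. → (37, 7)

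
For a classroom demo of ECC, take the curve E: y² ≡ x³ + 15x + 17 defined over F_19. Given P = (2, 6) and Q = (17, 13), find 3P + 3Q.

(9, 8)

First 3P:
Repeated addition: build up to 3P.
2P: tangent at (2, 6): λ = (3·2² + 15)/(2·6) ≡ 8/12. 12⁻¹ ≡ 8 (mod 19), so λ ≡ 8·8 ≡ 7.
  x = λ² - 2 - 2 = 49 - 4 ≡ 7; y = λ·(2 - 7) - 6 ≡ 16. → (7, 16)
3P: (7, 16) + (2, 6). λ = (6 - 16)/(2 - 7) ≡ 9/14 mod 19. 14⁻¹ ≡ 15 (mod 19) since 14·15 = 210 ≡ 1, so λ ≡ 2.
  x = λ² - 7 - 2 = 4 - 9 ≡ 14; y = λ·(7 - 14) - 16 ≡ 8. → (14, 8)
3P = (14, 8).
Next 3Q:
Repeated addition: build up to 3Q.
2Q: tangent at (17, 13): λ = (3·17² + 15)/(2·13) ≡ 8/7. 7⁻¹ ≡ 11 (mod 19), so λ ≡ 8·11 ≡ 12.
  x = λ² - 17 - 17 = 144 - 34 ≡ 15; y = λ·(17 - 15) - 13 ≡ 11. → (15, 11)
3Q: (15, 11) + (17, 13). λ = (13 - 11)/(17 - 15) ≡ 2/2 mod 19. 2⁻¹ ≡ 10 (mod 19), so λ ≡ 1.
  x = λ² - 15 - 17 = 1 - 32 ≡ 7; y = λ·(15 - 7) - 11 ≡ 16. → (7, 16)
3Q = (7, 16).
Finally 3P + 3Q:
(14, 8) + (7, 16). λ = (16 - 8)/(7 - 14) ≡ 8/12 mod 19. 12⁻¹ ≡ 8 (mod 19), so λ ≡ 7.
  x = λ² - 14 - 7 = 49 - 21 ≡ 9; y = λ·(14 - 9) - 8 ≡ 8. → (9, 8)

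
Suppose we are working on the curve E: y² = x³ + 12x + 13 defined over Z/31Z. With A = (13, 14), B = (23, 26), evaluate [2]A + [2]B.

First 2A:
Repeated addition: build up to 2A.
2A: tangent at (13, 14): λ = (3·13² + 12)/(2·14) ≡ 23/28. 28⁻¹ ≡ 10 (mod 31), so λ ≡ 23·10 ≡ 13.
  x = λ² - 13 - 13 = 169 - 26 ≡ 19; y = λ·(13 - 19) - 14 ≡ 1. → (19, 1)
2A = (19, 1).
Next 2B:
Repeated addition: build up to 2B.
2B: tangent at (23, 26): λ = (3·23² + 12)/(2·26) ≡ 18/21. 21⁻¹ ≡ 3 (mod 31) since 21·3 = 63 ≡ 1, so λ ≡ 18·3 ≡ 23.
  x = λ² - 23 - 23 = 529 - 46 ≡ 18; y = λ·(23 - 18) - 26 ≡ 27. → (18, 27)
2B = (18, 27).
Finally 2A + 2B:
(19, 1) + (18, 27). λ = (27 - 1)/(18 - 19) ≡ 26/30 mod 31. 30⁻¹ ≡ 30 (mod 31) since 30·30 = 900 ≡ 1, so λ ≡ 5.
  x = λ² - 19 - 18 = 25 - 37 ≡ 19; y = λ·(19 - 19) - 1 ≡ 30. → (19, 30)

(19, 30)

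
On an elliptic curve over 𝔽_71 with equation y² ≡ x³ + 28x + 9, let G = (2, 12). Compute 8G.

(59, 2)

Repeated addition: build up to 8G.
2G: tangent at (2, 12): λ = (3·2² + 28)/(2·12) ≡ 40/24. 24⁻¹ ≡ 3 (mod 71), so λ ≡ 40·3 ≡ 49.
  x = λ² - 2 - 2 = 2401 - 4 ≡ 54; y = λ·(2 - 54) - 12 ≡ 67. → (54, 67)
3G: (54, 67) + (2, 12). λ = (12 - 67)/(2 - 54) ≡ 16/19 mod 71. 19⁻¹ ≡ 15 (mod 71), so λ ≡ 27.
  x = λ² - 54 - 2 = 729 - 56 ≡ 34; y = λ·(54 - 34) - 67 ≡ 47. → (34, 47)
4G: (34, 47) + (2, 12). λ = (12 - 47)/(2 - 34) ≡ 36/39 mod 71. 39⁻¹ ≡ 51 (mod 71), so λ ≡ 61.
  x = λ² - 34 - 2 = 3721 - 36 ≡ 64; y = λ·(34 - 64) - 47 ≡ 40. → (64, 40)
5G: (64, 40) + (2, 12). λ = (12 - 40)/(2 - 64) ≡ 43/9 mod 71. 9⁻¹ ≡ 8 (mod 71), so λ ≡ 60.
  x = λ² - 64 - 2 = 3600 - 66 ≡ 55; y = λ·(64 - 55) - 40 ≡ 3. → (55, 3)
6G: (55, 3) + (2, 12). λ = (12 - 3)/(2 - 55) ≡ 9/18 mod 71. 18⁻¹ ≡ 4 (mod 71), so λ ≡ 36.
  x = λ² - 55 - 2 = 1296 - 57 ≡ 32; y = λ·(55 - 32) - 3 ≡ 44. → (32, 44)
7G: (32, 44) + (2, 12). λ = (12 - 44)/(2 - 32) ≡ 39/41 mod 71. 41⁻¹ ≡ 26 (mod 71) since 41·26 = 1066 ≡ 1, so λ ≡ 20.
  x = λ² - 32 - 2 = 400 - 34 ≡ 11; y = λ·(32 - 11) - 44 ≡ 21. → (11, 21)
8G: (11, 21) + (2, 12). λ = (12 - 21)/(2 - 11) ≡ 62/62 mod 71. 62⁻¹ ≡ 63 (mod 71), so λ ≡ 1.
  x = λ² - 11 - 2 = 1 - 13 ≡ 59; y = λ·(11 - 59) - 21 ≡ 2. → (59, 2)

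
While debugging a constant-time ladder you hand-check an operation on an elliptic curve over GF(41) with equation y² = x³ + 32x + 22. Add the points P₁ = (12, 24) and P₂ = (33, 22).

(12, 24) + (33, 22). λ = (22 - 24)/(33 - 12) ≡ 39/21 mod 41. 21⁻¹ ≡ 2 (mod 41) since 21·2 = 42 ≡ 1, so λ ≡ 37.
  x = λ² - 12 - 33 = 1369 - 45 ≡ 12; y = λ·(12 - 12) - 24 ≡ 17. → (12, 17)

(12, 17)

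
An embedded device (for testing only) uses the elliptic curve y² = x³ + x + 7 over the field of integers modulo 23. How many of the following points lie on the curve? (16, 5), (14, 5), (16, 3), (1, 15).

(16, 5): 5² ≡ 2, rhs ≡ 2 → on.
(14, 5): 5² ≡ 2, rhs ≡ 5 → off.
(16, 3): 3² ≡ 9, rhs ≡ 2 → off.
(1, 15): 15² ≡ 18, rhs ≡ 9 → off.

1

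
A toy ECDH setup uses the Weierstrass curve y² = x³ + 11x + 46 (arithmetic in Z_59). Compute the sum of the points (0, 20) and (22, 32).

(0, 20) + (22, 32). λ = (32 - 20)/(22 - 0) ≡ 12/22 mod 59. 22⁻¹ ≡ 51 (mod 59) since 22·51 = 1122 ≡ 1, so λ ≡ 22.
  x = λ² - 0 - 22 = 484 - 22 ≡ 49; y = λ·(0 - 49) - 20 ≡ 23. → (49, 23)

(49, 23)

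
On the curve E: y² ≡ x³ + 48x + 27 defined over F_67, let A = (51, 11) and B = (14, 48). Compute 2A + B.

First 2A:
Repeated addition: build up to 2A.
2A: tangent at (51, 11): λ = (3·51² + 48)/(2·11) ≡ 12/22. 22⁻¹ ≡ 64 (mod 67) since 22·64 = 1408 ≡ 1, so λ ≡ 12·64 ≡ 31.
  x = λ² - 51 - 51 = 961 - 102 ≡ 55; y = λ·(51 - 55) - 11 ≡ 66. → (55, 66)
2A = (55, 66).
Finally 2A + B:
(55, 66) + (14, 48). λ = (48 - 66)/(14 - 55) ≡ 49/26 mod 67. 26⁻¹ ≡ 49 (mod 67) since 26·49 = 1274 ≡ 1, so λ ≡ 56.
  x = λ² - 55 - 14 = 3136 - 69 ≡ 52; y = λ·(55 - 52) - 66 ≡ 35. → (52, 35)

(52, 35)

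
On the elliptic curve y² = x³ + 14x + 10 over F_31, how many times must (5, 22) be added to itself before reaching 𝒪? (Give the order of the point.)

2P: tangent at (5, 22): λ = (3·5² + 14)/(2·22) ≡ 27/13. 13⁻¹ ≡ 12 (mod 31), so λ ≡ 27·12 ≡ 14.
  x = λ² - 5 - 5 = 196 - 10 ≡ 0; y = λ·(5 - 0) - 22 ≡ 17. → (0, 17)
3P: (0, 17) + (5, 22). λ = (22 - 17)/(5 - 0) ≡ 5/5 mod 31. 5⁻¹ ≡ 25 (mod 31) since 5·25 = 125 ≡ 1, so λ ≡ 1.
  x = λ² - 0 - 5 = 1 - 5 ≡ 27; y = λ·(0 - 27) - 17 ≡ 18. → (27, 18)
4P: (27, 18) + (5, 22). λ = (22 - 18)/(5 - 27) ≡ 4/9 mod 31. 9⁻¹ ≡ 7 (mod 31) since 9·7 = 63 ≡ 1, so λ ≡ 28.
  x = λ² - 27 - 5 = 784 - 32 ≡ 8; y = λ·(27 - 8) - 18 ≡ 18. → (8, 18)
5P: (8, 18) + (5, 22). λ = (22 - 18)/(5 - 8) ≡ 4/28 mod 31. 28⁻¹ ≡ 10 (mod 31) since 28·10 = 280 ≡ 1, so λ ≡ 9.
  x = λ² - 8 - 5 = 81 - 13 ≡ 6; y = λ·(8 - 6) - 18 ≡ 0. → (6, 0)
6P: (6, 0) + (5, 22). λ = (22 - 0)/(5 - 6) ≡ 22/30 mod 31. 30⁻¹ ≡ 30 (mod 31), so λ ≡ 9.
  x = λ² - 6 - 5 = 81 - 11 ≡ 8; y = λ·(6 - 8) - 0 ≡ 13. → (8, 13)
7P: (8, 13) + (5, 22). λ = (22 - 13)/(5 - 8) ≡ 9/28 mod 31. 28⁻¹ ≡ 10 (mod 31), so λ ≡ 28.
  x = λ² - 8 - 5 = 784 - 13 ≡ 27; y = λ·(8 - 27) - 13 ≡ 13. → (27, 13)
8P: (27, 13) + (5, 22). λ = (22 - 13)/(5 - 27) ≡ 9/9 mod 31. 9⁻¹ ≡ 7 (mod 31), so λ ≡ 1.
  x = λ² - 27 - 5 = 1 - 32 ≡ 0; y = λ·(27 - 0) - 13 ≡ 14. → (0, 14)
9P: (0, 14) + (5, 22). λ = (22 - 14)/(5 - 0) ≡ 8/5 mod 31. 5⁻¹ ≡ 25 (mod 31) since 5·25 = 125 ≡ 1, so λ ≡ 14.
  x = λ² - 0 - 5 = 196 - 5 ≡ 5; y = λ·(0 - 5) - 14 ≡ 9. → (5, 9)
10P: (5, 9) + (5, 22): same x and y₁ ≡ -y₂, so the sum is 𝒪.
10P = 𝒪, so the order is 10.

10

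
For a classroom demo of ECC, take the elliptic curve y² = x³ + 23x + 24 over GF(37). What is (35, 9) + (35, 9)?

tangent at (35, 9): λ = (3·35² + 23)/(2·9) ≡ 35/18. 18⁻¹ ≡ 35 (mod 37), so λ ≡ 35·35 ≡ 4.
  x = λ² - 35 - 35 = 16 - 70 ≡ 20; y = λ·(35 - 20) - 9 ≡ 14. → (20, 14)

(20, 14)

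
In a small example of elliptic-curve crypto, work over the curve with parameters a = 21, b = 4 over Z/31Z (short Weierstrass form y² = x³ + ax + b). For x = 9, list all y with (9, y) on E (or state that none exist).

none

x³ + 21x + 4 = 922 ≡ 23 (mod 31).
23 is a non-residue mod 31; no y exists.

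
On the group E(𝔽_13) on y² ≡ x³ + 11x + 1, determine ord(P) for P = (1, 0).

2

2P: (1, 0) + (1, 0): same x and y₁ ≡ -y₂, so the sum is O.
2P = O, so the order is 2.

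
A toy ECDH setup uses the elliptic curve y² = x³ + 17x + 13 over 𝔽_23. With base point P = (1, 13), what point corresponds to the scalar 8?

(13, 4)

Double-and-add on 8 = (1000)₂. Start with P = (1, 13) for the leading 1-bit.
double: tangent at (1, 13): λ = (3·1² + 17)/(2·13) ≡ 20/3. 3⁻¹ ≡ 8 (mod 23), so λ ≡ 20·8 ≡ 22.
  x = λ² - 1 - 1 = 484 - 2 ≡ 22; y = λ·(1 - 22) - 13 ≡ 8. → (22, 8)
double: tangent at (22, 8): λ = (3·22² + 17)/(2·8) ≡ 20/16. 16⁻¹ ≡ 13 (mod 23), so λ ≡ 20·13 ≡ 7.
  x = λ² - 22 - 22 = 49 - 44 ≡ 5; y = λ·(22 - 5) - 8 ≡ 19. → (5, 19)
double: tangent at (5, 19): λ = (3·5² + 17)/(2·19) ≡ 0/15. 15⁻¹ ≡ 20 (mod 23) since 15·20 = 300 ≡ 1, so λ ≡ 0·20 ≡ 0.
  x = λ² - 5 - 5 = 0 - 10 ≡ 13; y = λ·(5 - 13) - 19 ≡ 4. → (13, 4)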